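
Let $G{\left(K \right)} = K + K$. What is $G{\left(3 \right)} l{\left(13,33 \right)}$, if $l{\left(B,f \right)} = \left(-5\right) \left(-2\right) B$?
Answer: $780$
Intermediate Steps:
$G{\left(K \right)} = 2 K$
$l{\left(B,f \right)} = 10 B$
$G{\left(3 \right)} l{\left(13,33 \right)} = 2 \cdot 3 \cdot 10 \cdot 13 = 6 \cdot 130 = 780$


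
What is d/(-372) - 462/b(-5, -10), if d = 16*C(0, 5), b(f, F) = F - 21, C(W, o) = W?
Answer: 462/31 ≈ 14.903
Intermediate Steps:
b(f, F) = -21 + F
d = 0 (d = 16*0 = 0)
d/(-372) - 462/b(-5, -10) = 0/(-372) - 462/(-21 - 10) = 0*(-1/372) - 462/(-31) = 0 - 462*(-1/31) = 0 + 462/31 = 462/31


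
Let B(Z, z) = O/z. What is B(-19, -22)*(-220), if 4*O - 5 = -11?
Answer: -15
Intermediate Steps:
O = -3/2 (O = 5/4 + (¼)*(-11) = 5/4 - 11/4 = -3/2 ≈ -1.5000)
B(Z, z) = -3/(2*z)
B(-19, -22)*(-220) = -3/2/(-22)*(-220) = -3/2*(-1/22)*(-220) = (3/44)*(-220) = -15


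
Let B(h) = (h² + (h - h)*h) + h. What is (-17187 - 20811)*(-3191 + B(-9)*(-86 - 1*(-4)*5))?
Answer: 301818114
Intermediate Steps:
B(h) = h + h² (B(h) = (h² + 0*h) + h = (h² + 0) + h = h² + h = h + h²)
(-17187 - 20811)*(-3191 + B(-9)*(-86 - 1*(-4)*5)) = (-17187 - 20811)*(-3191 + (-9*(1 - 9))*(-86 - 1*(-4)*5)) = -37998*(-3191 + (-9*(-8))*(-86 + 4*5)) = -37998*(-3191 + 72*(-86 + 20)) = -37998*(-3191 + 72*(-66)) = -37998*(-3191 - 4752) = -37998*(-7943) = 301818114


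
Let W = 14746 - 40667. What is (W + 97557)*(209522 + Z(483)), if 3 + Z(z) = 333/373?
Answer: 5598419305120/373 ≈ 1.5009e+10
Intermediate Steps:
W = -25921
Z(z) = -786/373 (Z(z) = -3 + 333/373 = -786/373)
(W + 97557)*(209522 + Z(483)) = (-25921 + 97557)*(209522 - 786/373) = 71636*(78150920/373) = 5598419305120/373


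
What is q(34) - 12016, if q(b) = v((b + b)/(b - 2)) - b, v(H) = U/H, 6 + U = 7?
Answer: -204842/17 ≈ -12050.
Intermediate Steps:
U = 1 (U = -6 + 7 = 1)
v(H) = 1/H
q(b) = -b + (-2 + b)/(2*b) (q(b) = 1/((b + b)/(b - 2)) - b = 1/((2*b)/(-2 + b)) - b = 1/(2*b/(-2 + b)) - b = (-2 + b)/(2*b) - b = -b + (-2 + b)/(2*b))
q(34) - 12016 = (½ - 1*34 - 1/34) - 12016 = (½ - 34 - 1*1/34) - 12016 = (½ - 34 - 1/34) - 12016 = -570/17 - 12016 = -204842/17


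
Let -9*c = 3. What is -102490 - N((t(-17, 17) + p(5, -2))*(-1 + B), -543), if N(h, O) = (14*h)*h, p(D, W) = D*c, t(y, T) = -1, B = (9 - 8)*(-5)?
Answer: -106074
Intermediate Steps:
c = -⅓ (c = -⅑*3 = -⅓ ≈ -0.33333)
B = -5 (B = 1*(-5) = -5)
p(D, W) = -D/3 (p(D, W) = D*(-⅓) = -D/3)
N(h, O) = 14*h²
-102490 - N((t(-17, 17) + p(5, -2))*(-1 + B), -543) = -102490 - 14*((-1 - ⅓*5)*(-1 - 5))² = -102490 - 14*((-1 - 5/3)*(-6))² = -102490 - 14*(-8/3*(-6))² = -102490 - 14*16² = -102490 - 14*256 = -102490 - 1*3584 = -102490 - 3584 = -106074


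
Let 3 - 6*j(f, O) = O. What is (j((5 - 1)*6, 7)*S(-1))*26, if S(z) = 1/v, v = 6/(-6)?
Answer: 52/3 ≈ 17.333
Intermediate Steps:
v = -1 (v = 6*(-⅙) = -1)
j(f, O) = ½ - O/6
S(z) = -1 (S(z) = 1/(-1) = -1)
(j((5 - 1)*6, 7)*S(-1))*26 = ((½ - ⅙*7)*(-1))*26 = ((½ - 7/6)*(-1))*26 = -⅔*(-1)*26 = (⅔)*26 = 52/3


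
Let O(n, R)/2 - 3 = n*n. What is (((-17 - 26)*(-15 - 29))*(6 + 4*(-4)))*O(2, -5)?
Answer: -264880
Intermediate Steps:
O(n, R) = 6 + 2*n² (O(n, R) = 6 + 2*(n*n) = 6 + 2*n²)
(((-17 - 26)*(-15 - 29))*(6 + 4*(-4)))*O(2, -5) = (((-17 - 26)*(-15 - 29))*(6 + 4*(-4)))*(6 + 2*2²) = ((-43*(-44))*(6 - 16))*(6 + 2*4) = (1892*(-10))*(6 + 8) = -18920*14 = -264880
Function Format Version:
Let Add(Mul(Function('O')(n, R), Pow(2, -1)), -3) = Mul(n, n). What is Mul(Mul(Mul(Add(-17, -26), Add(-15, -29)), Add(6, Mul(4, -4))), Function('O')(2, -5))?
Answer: -264880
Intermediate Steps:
Function('O')(n, R) = Add(6, Mul(2, Pow(n, 2))) (Function('O')(n, R) = Add(6, Mul(2, Mul(n, n))) = Add(6, Mul(2, Pow(n, 2))))
Mul(Mul(Mul(Add(-17, -26), Add(-15, -29)), Add(6, Mul(4, -4))), Function('O')(2, -5)) = Mul(Mul(Mul(Add(-17, -26), Add(-15, -29)), Add(6, Mul(4, -4))), Add(6, Mul(2, Pow(2, 2)))) = Mul(Mul(Mul(-43, -44), Add(6, -16)), Add(6, Mul(2, 4))) = Mul(Mul(1892, -10), Add(6, 8)) = Mul(-18920, 14) = -264880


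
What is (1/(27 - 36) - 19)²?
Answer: 29584/81 ≈ 365.23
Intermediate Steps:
(1/(27 - 36) - 19)² = (1/(-9) - 19)² = (-⅑ - 19)² = (-172/9)² = 29584/81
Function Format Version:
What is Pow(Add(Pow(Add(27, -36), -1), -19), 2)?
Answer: Rational(29584, 81) ≈ 365.23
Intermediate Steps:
Pow(Add(Pow(Add(27, -36), -1), -19), 2) = Pow(Add(Pow(-9, -1), -19), 2) = Pow(Add(Rational(-1, 9), -19), 2) = Pow(Rational(-172, 9), 2) = Rational(29584, 81)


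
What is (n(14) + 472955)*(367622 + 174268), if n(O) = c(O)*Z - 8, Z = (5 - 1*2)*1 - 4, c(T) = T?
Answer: 256277663370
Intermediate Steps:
Z = -1 (Z = (5 - 2)*1 - 4 = 3*1 - 4 = 3 - 4 = -1)
n(O) = -8 - O (n(O) = O*(-1) - 8 = -O - 8 = -8 - O)
(n(14) + 472955)*(367622 + 174268) = ((-8 - 1*14) + 472955)*(367622 + 174268) = ((-8 - 14) + 472955)*541890 = (-22 + 472955)*541890 = 472933*541890 = 256277663370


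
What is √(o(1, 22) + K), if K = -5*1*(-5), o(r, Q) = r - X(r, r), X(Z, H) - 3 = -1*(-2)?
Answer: √21 ≈ 4.5826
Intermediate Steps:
X(Z, H) = 5 (X(Z, H) = 3 - 1*(-2) = 3 + 2 = 5)
o(r, Q) = -5 + r (o(r, Q) = r - 1*5 = r - 5 = -5 + r)
K = 25 (K = -5*(-5) = 25)
√(o(1, 22) + K) = √((-5 + 1) + 25) = √(-4 + 25) = √21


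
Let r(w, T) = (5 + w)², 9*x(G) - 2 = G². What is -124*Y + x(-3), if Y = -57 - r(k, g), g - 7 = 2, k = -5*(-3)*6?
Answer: 10135523/9 ≈ 1.1262e+6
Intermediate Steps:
k = 90 (k = 15*6 = 90)
g = 9 (g = 7 + 2 = 9)
x(G) = 2/9 + G²/9
Y = -9082 (Y = -57 - (5 + 90)² = -57 - 1*95² = -57 - 1*9025 = -57 - 9025 = -9082)
-124*Y + x(-3) = -124*(-9082) + (2/9 + (⅑)*(-3)²) = 1126168 + (2/9 + (⅑)*9) = 1126168 + (2/9 + 1) = 1126168 + 11/9 = 10135523/9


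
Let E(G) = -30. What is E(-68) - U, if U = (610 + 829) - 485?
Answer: -984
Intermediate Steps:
U = 954 (U = 1439 - 485 = 954)
E(-68) - U = -30 - 1*954 = -30 - 954 = -984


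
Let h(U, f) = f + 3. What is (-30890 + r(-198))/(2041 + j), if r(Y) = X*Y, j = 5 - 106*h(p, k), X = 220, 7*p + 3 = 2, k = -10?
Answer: -37225/1394 ≈ -26.704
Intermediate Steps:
p = -⅐ (p = -3/7 + (⅐)*2 = -3/7 + 2/7 = -⅐ ≈ -0.14286)
h(U, f) = 3 + f
j = 747 (j = 5 - 106*(3 - 10) = 5 - 106*(-7) = 5 + 742 = 747)
r(Y) = 220*Y
(-30890 + r(-198))/(2041 + j) = (-30890 + 220*(-198))/(2041 + 747) = (-30890 - 43560)/2788 = -74450*1/2788 = -37225/1394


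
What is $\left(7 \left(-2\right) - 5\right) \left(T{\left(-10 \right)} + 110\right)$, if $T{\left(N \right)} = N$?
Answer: $-1900$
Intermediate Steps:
$\left(7 \left(-2\right) - 5\right) \left(T{\left(-10 \right)} + 110\right) = \left(7 \left(-2\right) - 5\right) \left(-10 + 110\right) = \left(-14 - 5\right) 100 = \left(-19\right) 100 = -1900$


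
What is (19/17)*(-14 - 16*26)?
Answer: -8170/17 ≈ -480.59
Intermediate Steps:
(19/17)*(-14 - 16*26) = (19*(1/17))*(-14 - 416) = (19/17)*(-430) = -8170/17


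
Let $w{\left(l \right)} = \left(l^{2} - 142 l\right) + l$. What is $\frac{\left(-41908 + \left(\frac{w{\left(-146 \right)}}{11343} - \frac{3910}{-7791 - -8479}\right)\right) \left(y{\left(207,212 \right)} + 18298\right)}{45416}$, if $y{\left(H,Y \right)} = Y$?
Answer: $- \frac{504497583610105}{29535478112} \approx -17081.0$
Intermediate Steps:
$w{\left(l \right)} = l^{2} - 141 l$
$\frac{\left(-41908 + \left(\frac{w{\left(-146 \right)}}{11343} - \frac{3910}{-7791 - -8479}\right)\right) \left(y{\left(207,212 \right)} + 18298\right)}{45416} = \frac{\left(-41908 + \left(\frac{\left(-146\right) \left(-141 - 146\right)}{11343} - \frac{3910}{-7791 - -8479}\right)\right) \left(212 + 18298\right)}{45416} = \left(-41908 + \left(\left(-146\right) \left(-287\right) \frac{1}{11343} - \frac{3910}{-7791 + 8479}\right)\right) 18510 \cdot \frac{1}{45416} = \left(-41908 + \left(41902 \cdot \frac{1}{11343} - \frac{3910}{688}\right)\right) 18510 \cdot \frac{1}{45416} = \left(-41908 + \left(\frac{41902}{11343} - \frac{1955}{344}\right)\right) 18510 \cdot \frac{1}{45416} = \left(-41908 - \frac{7761277}{3901992}\right) 18510 \cdot \frac{1}{45416} = \left(- \frac{163532442013}{3901992}\right) 18510 \cdot \frac{1}{45416} = \left(- \frac{504497583610105}{650332}\right) \frac{1}{45416} = - \frac{504497583610105}{29535478112}$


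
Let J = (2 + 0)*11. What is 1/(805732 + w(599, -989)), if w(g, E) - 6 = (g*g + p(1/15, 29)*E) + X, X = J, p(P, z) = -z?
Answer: 1/1193242 ≈ 8.3805e-7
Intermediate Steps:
J = 22 (J = 2*11 = 22)
X = 22
w(g, E) = 28 + g² - 29*E (w(g, E) = 6 + ((g*g + (-1*29)*E) + 22) = 6 + ((g² - 29*E) + 22) = 6 + (22 + g² - 29*E) = 28 + g² - 29*E)
1/(805732 + w(599, -989)) = 1/(805732 + (28 + 599² - 29*(-989))) = 1/(805732 + (28 + 358801 + 28681)) = 1/(805732 + 387510) = 1/1193242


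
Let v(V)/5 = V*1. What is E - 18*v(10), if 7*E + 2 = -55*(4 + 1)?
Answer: -6577/7 ≈ -939.57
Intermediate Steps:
v(V) = 5*V (v(V) = 5*(V*1) = 5*V)
E = -277/7 (E = -2/7 + (-55*(4 + 1))/7 = -2/7 + (-55*5)/7 = -2/7 + (⅐)*(-275) = -2/7 - 275/7 = -277/7 ≈ -39.571)
E - 18*v(10) = -277/7 - 90*10 = -277/7 - 18*50 = -277/7 - 900 = -6577/7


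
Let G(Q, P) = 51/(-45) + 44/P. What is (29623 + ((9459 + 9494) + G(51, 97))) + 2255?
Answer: 73958116/1455 ≈ 50830.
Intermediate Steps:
G(Q, P) = -17/15 + 44/P (G(Q, P) = 51*(-1/45) + 44/P = -17/15 + 44/P)
(29623 + ((9459 + 9494) + G(51, 97))) + 2255 = (29623 + ((9459 + 9494) + (-17/15 + 44/97))) + 2255 = (29623 + (18953 + (-17/15 + 44*(1/97)))) + 2255 = (29623 + (18953 + (-17/15 + 44/97))) + 2255 = (29623 + (18953 - 989/1455)) + 2255 = (29623 + 27575626/1455) + 2255 = 70677091/1455 + 2255 = 73958116/1455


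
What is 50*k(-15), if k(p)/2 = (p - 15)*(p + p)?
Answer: 90000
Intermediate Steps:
k(p) = 4*p*(-15 + p) (k(p) = 2*((p - 15)*(p + p)) = 2*((-15 + p)*(2*p)) = 2*(2*p*(-15 + p)) = 4*p*(-15 + p))
50*k(-15) = 50*(4*(-15)*(-15 - 15)) = 50*(4*(-15)*(-30)) = 50*1800 = 90000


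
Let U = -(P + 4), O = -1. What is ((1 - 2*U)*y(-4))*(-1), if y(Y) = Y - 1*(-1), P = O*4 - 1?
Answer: -3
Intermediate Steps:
P = -5 (P = -1*4 - 1 = -4 - 1 = -5)
y(Y) = 1 + Y (y(Y) = Y + 1 = 1 + Y)
U = 1 (U = -(-5 + 4) = -1*(-1) = 1)
((1 - 2*U)*y(-4))*(-1) = ((1 - 2*1)*(1 - 4))*(-1) = ((1 - 2)*(-3))*(-1) = -1*(-3)*(-1) = 3*(-1) = -3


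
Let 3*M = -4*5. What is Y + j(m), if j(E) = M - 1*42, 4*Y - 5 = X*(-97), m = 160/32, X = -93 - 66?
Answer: 11425/3 ≈ 3808.3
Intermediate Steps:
M = -20/3 (M = (-4*5)/3 = (⅓)*(-20) = -20/3 ≈ -6.6667)
X = -159
m = 5 (m = 160*(1/32) = 5)
Y = 3857 (Y = 5/4 + (-159*(-97))/4 = 5/4 + (¼)*15423 = 5/4 + 15423/4 = 3857)
j(E) = -146/3 (j(E) = -20/3 - 1*42 = -20/3 - 42 = -146/3)
Y + j(m) = 3857 - 146/3 = 11425/3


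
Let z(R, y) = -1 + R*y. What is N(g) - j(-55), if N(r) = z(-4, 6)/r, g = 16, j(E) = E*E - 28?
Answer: -47977/16 ≈ -2998.6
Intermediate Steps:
j(E) = -28 + E**2 (j(E) = E**2 - 28 = -28 + E**2)
N(r) = -25/r (N(r) = (-1 - 4*6)/r = (-1 - 24)/r = -25/r)
N(g) - j(-55) = -25/16 - (-28 + (-55)**2) = -25*1/16 - (-28 + 3025) = -25/16 - 1*2997 = -25/16 - 2997 = -47977/16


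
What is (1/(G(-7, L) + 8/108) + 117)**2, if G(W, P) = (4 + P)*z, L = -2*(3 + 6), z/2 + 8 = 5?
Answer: 70552390689/5152900 ≈ 13692.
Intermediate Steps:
z = -6 (z = -16 + 2*5 = -16 + 10 = -6)
L = -18 (L = -2*9 = -18)
G(W, P) = -24 - 6*P (G(W, P) = (4 + P)*(-6) = -24 - 6*P)
(1/(G(-7, L) + 8/108) + 117)**2 = (1/((-24 - 6*(-18)) + 8/108) + 117)**2 = (1/((-24 + 108) + 8*(1/108)) + 117)**2 = (1/(84 + 2/27) + 117)**2 = (1/(2270/27) + 117)**2 = (27/2270 + 117)**2 = (265617/2270)**2 = 70552390689/5152900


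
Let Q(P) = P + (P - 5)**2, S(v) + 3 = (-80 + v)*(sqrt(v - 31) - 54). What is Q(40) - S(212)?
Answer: 8396 - 132*sqrt(181) ≈ 6620.1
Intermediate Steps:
S(v) = -3 + (-80 + v)*(-54 + sqrt(-31 + v)) (S(v) = -3 + (-80 + v)*(sqrt(v - 31) - 54) = -3 + (-80 + v)*(sqrt(-31 + v) - 54) = -3 + (-80 + v)*(-54 + sqrt(-31 + v)))
Q(P) = P + (-5 + P)**2
Q(40) - S(212) = (40 + (-5 + 40)**2) - (4317 - 80*sqrt(-31 + 212) - 54*212 + 212*sqrt(-31 + 212)) = (40 + 35**2) - (4317 - 80*sqrt(181) - 11448 + 212*sqrt(181)) = (40 + 1225) - (-7131 + 132*sqrt(181)) = 1265 + (7131 - 132*sqrt(181)) = 8396 - 132*sqrt(181)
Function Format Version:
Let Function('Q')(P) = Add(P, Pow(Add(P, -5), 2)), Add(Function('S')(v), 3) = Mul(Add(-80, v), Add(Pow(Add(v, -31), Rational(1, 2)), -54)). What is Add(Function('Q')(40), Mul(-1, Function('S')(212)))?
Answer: Add(8396, Mul(-132, Pow(181, Rational(1, 2)))) ≈ 6620.1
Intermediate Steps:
Function('S')(v) = Add(-3, Mul(Add(-80, v), Add(-54, Pow(Add(-31, v), Rational(1, 2))))) (Function('S')(v) = Add(-3, Mul(Add(-80, v), Add(Pow(Add(v, -31), Rational(1, 2)), -54))) = Add(-3, Mul(Add(-80, v), Add(Pow(Add(-31, v), Rational(1, 2)), -54))) = Add(-3, Mul(Add(-80, v), Add(-54, Pow(Add(-31, v), Rational(1, 2))))))
Function('Q')(P) = Add(P, Pow(Add(-5, P), 2))
Add(Function('Q')(40), Mul(-1, Function('S')(212))) = Add(Add(40, Pow(Add(-5, 40), 2)), Mul(-1, Add(4317, Mul(-80, Pow(Add(-31, 212), Rational(1, 2))), Mul(-54, 212), Mul(212, Pow(Add(-31, 212), Rational(1, 2)))))) = Add(Add(40, Pow(35, 2)), Mul(-1, Add(4317, Mul(-80, Pow(181, Rational(1, 2))), -11448, Mul(212, Pow(181, Rational(1, 2)))))) = Add(Add(40, 1225), Mul(-1, Add(-7131, Mul(132, Pow(181, Rational(1, 2)))))) = Add(1265, Add(7131, Mul(-132, Pow(181, Rational(1, 2))))) = Add(8396, Mul(-132, Pow(181, Rational(1, 2))))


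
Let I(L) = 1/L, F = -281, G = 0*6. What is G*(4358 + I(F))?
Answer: 0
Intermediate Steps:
G = 0
G*(4358 + I(F)) = 0*(4358 + 1/(-281)) = 0*(4358 - 1/281) = 0*(1224597/281) = 0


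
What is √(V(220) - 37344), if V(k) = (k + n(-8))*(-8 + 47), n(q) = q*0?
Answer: 6*I*√799 ≈ 169.6*I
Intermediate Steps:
n(q) = 0
V(k) = 39*k (V(k) = (k + 0)*(-8 + 47) = k*39 = 39*k)
√(V(220) - 37344) = √(39*220 - 37344) = √(8580 - 37344) = √(-28764) = 6*I*√799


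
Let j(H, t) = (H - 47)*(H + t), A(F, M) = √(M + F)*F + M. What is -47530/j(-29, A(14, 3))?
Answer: 308945/50464 + 166355*√17/50464 ≈ 19.714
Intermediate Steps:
A(F, M) = M + F*√(F + M) (A(F, M) = √(F + M)*F + M = F*√(F + M) + M = M + F*√(F + M))
j(H, t) = (-47 + H)*(H + t)
-47530/j(-29, A(14, 3)) = -47530/((-29)² - 47*(-29) - 47*(3 + 14*√(14 + 3)) - 29*(3 + 14*√(14 + 3))) = -47530/(841 + 1363 - 47*(3 + 14*√17) - 29*(3 + 14*√17)) = -47530/(841 + 1363 + (-141 - 658*√17) + (-87 - 406*√17)) = -47530/(1976 - 1064*√17)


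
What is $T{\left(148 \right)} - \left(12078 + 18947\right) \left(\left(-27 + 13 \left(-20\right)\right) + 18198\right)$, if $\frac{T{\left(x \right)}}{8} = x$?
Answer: $-555687591$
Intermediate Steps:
$T{\left(x \right)} = 8 x$
$T{\left(148 \right)} - \left(12078 + 18947\right) \left(\left(-27 + 13 \left(-20\right)\right) + 18198\right) = 8 \cdot 148 - \left(12078 + 18947\right) \left(\left(-27 + 13 \left(-20\right)\right) + 18198\right) = 1184 - 31025 \left(\left(-27 - 260\right) + 18198\right) = 1184 - 31025 \left(-287 + 18198\right) = 1184 - 31025 \cdot 17911 = 1184 - 555688775 = -555687591$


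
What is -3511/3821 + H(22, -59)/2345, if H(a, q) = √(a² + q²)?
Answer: -3511/3821 + √3965/2345 ≈ -0.89202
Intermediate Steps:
-3511/3821 + H(22, -59)/2345 = -3511/3821 + √(22² + (-59)²)/2345 = -3511*1/3821 + √(484 + 3481)*(1/2345) = -3511/3821 + √3965*(1/2345) = -3511/3821 + √3965/2345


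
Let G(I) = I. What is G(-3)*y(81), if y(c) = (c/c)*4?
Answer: -12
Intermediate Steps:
y(c) = 4 (y(c) = 1*4 = 4)
G(-3)*y(81) = -3*4 = -12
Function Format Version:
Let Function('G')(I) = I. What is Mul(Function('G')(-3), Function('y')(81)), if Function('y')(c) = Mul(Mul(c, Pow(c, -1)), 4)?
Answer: -12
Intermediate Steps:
Function('y')(c) = 4 (Function('y')(c) = Mul(1, 4) = 4)
Mul(Function('G')(-3), Function('y')(81)) = Mul(-3, 4) = -12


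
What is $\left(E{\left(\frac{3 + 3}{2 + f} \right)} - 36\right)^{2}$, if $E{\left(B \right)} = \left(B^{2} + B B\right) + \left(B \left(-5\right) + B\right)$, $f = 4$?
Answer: $1444$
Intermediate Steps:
$E{\left(B \right)} = - 4 B + 2 B^{2}$ ($E{\left(B \right)} = \left(B^{2} + B^{2}\right) + \left(- 5 B + B\right) = 2 B^{2} - 4 B = - 4 B + 2 B^{2}$)
$\left(E{\left(\frac{3 + 3}{2 + f} \right)} - 36\right)^{2} = \left(2 \frac{3 + 3}{2 + 4} \left(-2 + \frac{3 + 3}{2 + 4}\right) - 36\right)^{2} = \left(2 \cdot \frac{6}{6} \left(-2 + \frac{6}{6}\right) - 36\right)^{2} = \left(2 \cdot 6 \cdot \frac{1}{6} \left(-2 + 6 \cdot \frac{1}{6}\right) - 36\right)^{2} = \left(2 \cdot 1 \left(-2 + 1\right) - 36\right)^{2} = \left(2 \cdot 1 \left(-1\right) - 36\right)^{2} = \left(-2 - 36\right)^{2} = \left(-38\right)^{2} = 1444$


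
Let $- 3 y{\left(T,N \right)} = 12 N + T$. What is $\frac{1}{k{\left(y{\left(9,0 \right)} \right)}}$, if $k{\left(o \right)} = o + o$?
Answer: $- \frac{1}{6} \approx -0.16667$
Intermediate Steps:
$y{\left(T,N \right)} = - 4 N - \frac{T}{3}$ ($y{\left(T,N \right)} = - \frac{12 N + T}{3} = - \frac{T + 12 N}{3} = - 4 N - \frac{T}{3}$)
$k{\left(o \right)} = 2 o$
$\frac{1}{k{\left(y{\left(9,0 \right)} \right)}} = \frac{1}{2 \left(\left(-4\right) 0 - 3\right)} = \frac{1}{2 \left(0 - 3\right)} = \frac{1}{2 \left(-3\right)} = \frac{1}{-6} = - \frac{1}{6}$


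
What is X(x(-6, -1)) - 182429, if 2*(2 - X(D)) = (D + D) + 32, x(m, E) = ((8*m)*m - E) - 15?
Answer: -182717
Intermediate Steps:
x(m, E) = -15 - E + 8*m² (x(m, E) = (8*m² - E) - 15 = (-E + 8*m²) - 15 = -15 - E + 8*m²)
X(D) = -14 - D (X(D) = 2 - ((D + D) + 32)/2 = 2 - (2*D + 32)/2 = 2 - (32 + 2*D)/2 = 2 + (-16 - D) = -14 - D)
X(x(-6, -1)) - 182429 = (-14 - (-15 - 1*(-1) + 8*(-6)²)) - 182429 = (-14 - (-15 + 1 + 8*36)) - 182429 = (-14 - (-15 + 1 + 288)) - 182429 = (-14 - 1*274) - 182429 = (-14 - 274) - 182429 = -288 - 182429 = -182717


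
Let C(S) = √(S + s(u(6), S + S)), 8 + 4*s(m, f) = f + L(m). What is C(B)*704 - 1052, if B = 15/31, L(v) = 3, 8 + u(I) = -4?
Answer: -1052 + 352*I*√2015/31 ≈ -1052.0 + 509.7*I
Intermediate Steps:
u(I) = -12 (u(I) = -8 - 4 = -12)
B = 15/31 (B = 15*(1/31) = 15/31 ≈ 0.48387)
s(m, f) = -5/4 + f/4 (s(m, f) = -2 + (f + 3)/4 = -2 + (3 + f)/4 = -2 + (¾ + f/4) = -5/4 + f/4)
C(S) = √(-5/4 + 3*S/2) (C(S) = √(S + (-5/4 + (S + S)/4)) = √(S + (-5/4 + (2*S)/4)) = √(S + (-5/4 + S/2)) = √(-5/4 + 3*S/2))
C(B)*704 - 1052 = (√(-5 + 6*(15/31))/2)*704 - 1052 = (√(-5 + 90/31)/2)*704 - 1052 = (√(-65/31)/2)*704 - 1052 = ((I*√2015/31)/2)*704 - 1052 = (I*√2015/62)*704 - 1052 = 352*I*√2015/31 - 1052 = -1052 + 352*I*√2015/31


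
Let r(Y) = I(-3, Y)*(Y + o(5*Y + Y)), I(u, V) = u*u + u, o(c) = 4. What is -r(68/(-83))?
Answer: -1584/83 ≈ -19.084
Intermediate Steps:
I(u, V) = u + u**2 (I(u, V) = u**2 + u = u + u**2)
r(Y) = 24 + 6*Y (r(Y) = (-3*(1 - 3))*(Y + 4) = (-3*(-2))*(4 + Y) = 6*(4 + Y) = 24 + 6*Y)
-r(68/(-83)) = -(24 + 6*(68/(-83))) = -(24 + 6*(68*(-1/83))) = -(24 + 6*(-68/83)) = -(24 - 408/83) = -1*1584/83 = -1584/83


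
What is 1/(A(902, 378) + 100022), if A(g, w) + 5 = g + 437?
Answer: 1/101356 ≈ 9.8662e-6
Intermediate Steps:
A(g, w) = 432 + g (A(g, w) = -5 + (g + 437) = -5 + (437 + g) = 432 + g)
1/(A(902, 378) + 100022) = 1/((432 + 902) + 100022) = 1/(1334 + 100022) = 1/101356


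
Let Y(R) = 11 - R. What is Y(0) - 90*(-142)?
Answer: 12791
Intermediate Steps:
Y(0) - 90*(-142) = (11 - 1*0) - 90*(-142) = (11 + 0) + 12780 = 11 + 12780 = 12791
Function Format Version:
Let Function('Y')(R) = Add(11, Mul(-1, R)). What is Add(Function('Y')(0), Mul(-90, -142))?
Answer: 12791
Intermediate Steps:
Add(Function('Y')(0), Mul(-90, -142)) = Add(Add(11, Mul(-1, 0)), Mul(-90, -142)) = Add(Add(11, 0), 12780) = Add(11, 12780) = 12791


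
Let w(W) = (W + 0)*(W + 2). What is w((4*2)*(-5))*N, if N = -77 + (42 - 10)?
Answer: -68400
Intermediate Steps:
w(W) = W*(2 + W)
N = -45 (N = -77 + 32 = -45)
w((4*2)*(-5))*N = (((4*2)*(-5))*(2 + (4*2)*(-5)))*(-45) = ((8*(-5))*(2 + 8*(-5)))*(-45) = -40*(2 - 40)*(-45) = -40*(-38)*(-45) = 1520*(-45) = -68400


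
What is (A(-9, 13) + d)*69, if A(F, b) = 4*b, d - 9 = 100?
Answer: 11109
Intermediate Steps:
d = 109 (d = 9 + 100 = 109)
(A(-9, 13) + d)*69 = (4*13 + 109)*69 = (52 + 109)*69 = 161*69 = 11109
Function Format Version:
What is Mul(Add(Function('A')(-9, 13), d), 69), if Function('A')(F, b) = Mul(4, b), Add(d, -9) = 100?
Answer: 11109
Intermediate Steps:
d = 109 (d = Add(9, 100) = 109)
Mul(Add(Function('A')(-9, 13), d), 69) = Mul(Add(Mul(4, 13), 109), 69) = Mul(Add(52, 109), 69) = Mul(161, 69) = 11109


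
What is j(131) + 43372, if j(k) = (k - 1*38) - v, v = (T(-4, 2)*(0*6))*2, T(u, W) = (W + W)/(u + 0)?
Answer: 43465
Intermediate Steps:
T(u, W) = 2*W/u (T(u, W) = (2*W)/u = 2*W/u)
v = 0 (v = ((2*2/(-4))*(0*6))*2 = ((2*2*(-1/4))*0)*2 = -1*0*2 = 0*2 = 0)
j(k) = -38 + k (j(k) = (k - 1*38) - 1*0 = (k - 38) + 0 = (-38 + k) + 0 = -38 + k)
j(131) + 43372 = (-38 + 131) + 43372 = 93 + 43372 = 43465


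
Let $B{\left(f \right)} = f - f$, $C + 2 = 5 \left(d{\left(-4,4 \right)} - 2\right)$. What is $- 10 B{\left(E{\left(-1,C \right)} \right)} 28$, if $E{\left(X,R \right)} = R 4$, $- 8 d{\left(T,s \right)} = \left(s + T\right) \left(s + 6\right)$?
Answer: $0$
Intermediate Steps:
$d{\left(T,s \right)} = - \frac{\left(6 + s\right) \left(T + s\right)}{8}$ ($d{\left(T,s \right)} = - \frac{\left(s + T\right) \left(s + 6\right)}{8} = - \frac{\left(T + s\right) \left(6 + s\right)}{8} = - \frac{\left(6 + s\right) \left(T + s\right)}{8}$)
$C = -12$ ($C = -2 + 5 \left(\left(\left(- \frac{3}{4}\right) \left(-4\right) - 3 - \frac{4^{2}}{8} - \left(- \frac{1}{2}\right) 4\right) - 2\right) = -2 + 5 \left(\left(3 - 3 - 2 + 2\right) - 2\right) = -2 + 5 \left(0 - 2\right) = -2 + 5 \left(-2\right) = -2 - 10 = -12$)
$E{\left(X,R \right)} = 4 R$
$B{\left(f \right)} = 0$
$- 10 B{\left(E{\left(-1,C \right)} \right)} 28 = \left(-10\right) 0 \cdot 28 = 0 \cdot 28 = 0$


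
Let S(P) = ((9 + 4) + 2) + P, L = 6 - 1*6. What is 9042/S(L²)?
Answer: 3014/5 ≈ 602.80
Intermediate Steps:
L = 0 (L = 6 - 6 = 0)
S(P) = 15 + P (S(P) = (13 + 2) + P = 15 + P)
9042/S(L²) = 9042/(15 + 0²) = 9042/(15 + 0) = 9042/15 = 9042*(1/15) = 3014/5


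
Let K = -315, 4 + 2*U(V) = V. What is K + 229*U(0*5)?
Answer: -773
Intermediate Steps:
U(V) = -2 + V/2
K + 229*U(0*5) = -315 + 229*(-2 + (0*5)/2) = -315 + 229*(-2 + (½)*0) = -315 + 229*(-2 + 0) = -315 + 229*(-2) = -315 - 458 = -773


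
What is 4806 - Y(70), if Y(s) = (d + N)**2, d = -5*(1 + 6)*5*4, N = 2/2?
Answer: -483795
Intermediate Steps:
N = 1 (N = 2*(1/2) = 1)
d = -700 (d = -35*5*4 = -5*35*4 = -175*4 = -700)
Y(s) = 488601 (Y(s) = (-700 + 1)**2 = (-699)**2 = 488601)
4806 - Y(70) = 4806 - 1*488601 = 4806 - 488601 = -483795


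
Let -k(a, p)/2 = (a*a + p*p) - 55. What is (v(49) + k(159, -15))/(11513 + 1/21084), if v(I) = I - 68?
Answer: -1073618364/242740093 ≈ -4.4229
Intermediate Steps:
k(a, p) = 110 - 2*a² - 2*p² (k(a, p) = -2*((a*a + p*p) - 55) = -2*((a² + p²) - 55) = -2*(-55 + a² + p²) = 110 - 2*a² - 2*p²)
v(I) = -68 + I
(v(49) + k(159, -15))/(11513 + 1/21084) = ((-68 + 49) + (110 - 2*159² - 2*(-15)²))/(11513 + 1/21084) = (-19 + (110 - 2*25281 - 2*225))/(11513 + 1/21084) = (-19 + (110 - 50562 - 450))/(242740093/21084) = (-19 - 50902)*(21084/242740093) = -50921*21084/242740093 = -1073618364/242740093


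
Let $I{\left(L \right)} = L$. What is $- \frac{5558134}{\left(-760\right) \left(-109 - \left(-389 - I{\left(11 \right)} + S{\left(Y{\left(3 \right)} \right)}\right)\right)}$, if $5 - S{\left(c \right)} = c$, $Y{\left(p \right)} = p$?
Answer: $\frac{2779067}{109820} \approx 25.306$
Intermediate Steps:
$S{\left(c \right)} = 5 - c$
$- \frac{5558134}{\left(-760\right) \left(-109 - \left(-389 - I{\left(11 \right)} + S{\left(Y{\left(3 \right)} \right)}\right)\right)} = - \frac{5558134}{\left(-760\right) \left(-109 + \left(\left(389 + 11\right) - \left(5 - 3\right)\right)\right)} = - \frac{5558134}{\left(-760\right) \left(-109 + \left(400 - \left(5 - 3\right)\right)\right)} = - \frac{5558134}{\left(-760\right) \left(-109 + \left(400 - 2\right)\right)} = - \frac{5558134}{\left(-760\right) \left(-109 + 398\right)} = - \frac{5558134}{\left(-760\right) 289} = - \frac{5558134}{-219640} = \left(-5558134\right) \left(- \frac{1}{219640}\right) = \frac{2779067}{109820}$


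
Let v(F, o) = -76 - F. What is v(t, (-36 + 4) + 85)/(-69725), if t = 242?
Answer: 318/69725 ≈ 0.0045608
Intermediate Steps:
v(t, (-36 + 4) + 85)/(-69725) = (-76 - 1*242)/(-69725) = (-76 - 242)*(-1/69725) = -318*(-1/69725) = 318/69725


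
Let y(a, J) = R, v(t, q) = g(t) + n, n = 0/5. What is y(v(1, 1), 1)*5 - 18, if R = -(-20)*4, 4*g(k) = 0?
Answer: 382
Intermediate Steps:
g(k) = 0 (g(k) = (¼)*0 = 0)
n = 0 (n = 0*(⅕) = 0)
v(t, q) = 0 (v(t, q) = 0 + 0 = 0)
R = 80 (R = -5*(-16) = 80)
y(a, J) = 80
y(v(1, 1), 1)*5 - 18 = 80*5 - 18 = 400 - 18 = 382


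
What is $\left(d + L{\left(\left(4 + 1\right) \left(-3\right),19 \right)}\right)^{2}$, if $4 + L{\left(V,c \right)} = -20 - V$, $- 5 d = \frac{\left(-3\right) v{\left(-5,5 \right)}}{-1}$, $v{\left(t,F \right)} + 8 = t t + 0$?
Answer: $\frac{9216}{25} \approx 368.64$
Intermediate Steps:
$v{\left(t,F \right)} = -8 + t^{2}$ ($v{\left(t,F \right)} = -8 + \left(t t + 0\right) = -8 + \left(t^{2} + 0\right) = -8 + t^{2}$)
$d = - \frac{51}{5}$ ($d = - \frac{- 3 \left(-8 + \left(-5\right)^{2}\right) \frac{1}{-1}}{5} = - \frac{- 3 \left(-8 + 25\right) \left(-1\right)}{5} = - \frac{\left(-3\right) 17 \left(-1\right)}{5} = - \frac{\left(-51\right) \left(-1\right)}{5} = \left(- \frac{1}{5}\right) 51 = - \frac{51}{5} \approx -10.2$)
$L{\left(V,c \right)} = -24 - V$ ($L{\left(V,c \right)} = -4 - \left(20 + V\right) = -24 - V$)
$\left(d + L{\left(\left(4 + 1\right) \left(-3\right),19 \right)}\right)^{2} = \left(- \frac{51}{5} - \left(24 + \left(4 + 1\right) \left(-3\right)\right)\right)^{2} = \left(- \frac{51}{5} - \left(24 + 5 \left(-3\right)\right)\right)^{2} = \left(- \frac{51}{5} - 9\right)^{2} = \left(- \frac{96}{5}\right)^{2} = \frac{9216}{25}$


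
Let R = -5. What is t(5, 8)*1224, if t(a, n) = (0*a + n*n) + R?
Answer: 72216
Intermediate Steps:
t(a, n) = -5 + n² (t(a, n) = (0*a + n*n) - 5 = (0 + n²) - 5 = n² - 5 = -5 + n²)
t(5, 8)*1224 = (-5 + 8²)*1224 = (-5 + 64)*1224 = 59*1224 = 72216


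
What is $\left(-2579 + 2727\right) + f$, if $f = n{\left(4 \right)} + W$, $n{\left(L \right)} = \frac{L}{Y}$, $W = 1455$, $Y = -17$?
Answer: $\frac{27247}{17} \approx 1602.8$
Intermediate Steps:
$n{\left(L \right)} = - \frac{L}{17}$ ($n{\left(L \right)} = \frac{L}{-17} = L \left(- \frac{1}{17}\right) = - \frac{L}{17}$)
$f = \frac{24731}{17}$ ($f = \left(- \frac{1}{17}\right) 4 + 1455 = - \frac{4}{17} + 1455 = \frac{24731}{17} \approx 1454.8$)
$\left(-2579 + 2727\right) + f = \left(-2579 + 2727\right) + \frac{24731}{17} = 148 + \frac{24731}{17} = \frac{27247}{17}$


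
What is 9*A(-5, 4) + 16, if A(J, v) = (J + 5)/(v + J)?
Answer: 16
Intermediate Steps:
A(J, v) = (5 + J)/(J + v)
9*A(-5, 4) + 16 = 9*((5 - 5)/(-5 + 4)) + 16 = 9*(0/(-1)) + 16 = 9*(-1*0) + 16 = 9*0 + 16 = 0 + 16 = 16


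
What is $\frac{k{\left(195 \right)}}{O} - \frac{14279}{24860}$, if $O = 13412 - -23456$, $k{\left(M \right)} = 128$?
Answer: $- \frac{130814023}{229134620} \approx -0.5709$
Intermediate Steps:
$O = 36868$ ($O = 13412 + 23456 = 36868$)
$\frac{k{\left(195 \right)}}{O} - \frac{14279}{24860} = \frac{128}{36868} - \frac{14279}{24860} = 128 \cdot \frac{1}{36868} - \frac{14279}{24860} = \frac{32}{9217} - \frac{14279}{24860} = - \frac{130814023}{229134620}$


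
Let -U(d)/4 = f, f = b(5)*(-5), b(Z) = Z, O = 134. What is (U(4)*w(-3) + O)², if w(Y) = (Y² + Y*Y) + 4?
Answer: 5447556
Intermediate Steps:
f = -25 (f = 5*(-5) = -25)
U(d) = 100 (U(d) = -4*(-25) = 100)
w(Y) = 4 + 2*Y² (w(Y) = (Y² + Y²) + 4 = 2*Y² + 4 = 4 + 2*Y²)
(U(4)*w(-3) + O)² = (100*(4 + 2*(-3)²) + 134)² = (100*(4 + 2*9) + 134)² = (100*(4 + 18) + 134)² = (100*22 + 134)² = (2200 + 134)² = 2334² = 5447556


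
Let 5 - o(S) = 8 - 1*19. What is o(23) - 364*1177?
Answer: -428412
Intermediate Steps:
o(S) = 16 (o(S) = 5 - (8 - 1*19) = 5 - (8 - 19) = 5 - 1*(-11) = 5 + 11 = 16)
o(23) - 364*1177 = 16 - 364*1177 = 16 - 428428 = -428412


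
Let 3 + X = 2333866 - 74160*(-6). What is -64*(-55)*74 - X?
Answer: -2518343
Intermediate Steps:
X = 2778823 (X = -3 + (2333866 - 74160*(-6)) = -3 + (2333866 - 1*(-444960)) = -3 + (2333866 + 444960) = -3 + 2778826 = 2778823)
-64*(-55)*74 - X = -64*(-55)*74 - 1*2778823 = 3520*74 - 2778823 = 260480 - 2778823 = -2518343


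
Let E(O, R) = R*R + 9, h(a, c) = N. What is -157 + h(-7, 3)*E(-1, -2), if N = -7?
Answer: -248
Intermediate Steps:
h(a, c) = -7
E(O, R) = 9 + R**2 (E(O, R) = R**2 + 9 = 9 + R**2)
-157 + h(-7, 3)*E(-1, -2) = -157 - 7*(9 + (-2)**2) = -157 - 7*(9 + 4) = -157 - 7*13 = -157 - 91 = -248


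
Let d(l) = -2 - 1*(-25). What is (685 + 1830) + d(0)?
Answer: 2538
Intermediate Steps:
d(l) = 23 (d(l) = -2 + 25 = 23)
(685 + 1830) + d(0) = (685 + 1830) + 23 = 2515 + 23 = 2538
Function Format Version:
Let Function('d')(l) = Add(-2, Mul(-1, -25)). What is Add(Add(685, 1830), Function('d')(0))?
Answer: 2538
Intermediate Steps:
Function('d')(l) = 23 (Function('d')(l) = Add(-2, 25) = 23)
Add(Add(685, 1830), Function('d')(0)) = Add(Add(685, 1830), 23) = Add(2515, 23) = 2538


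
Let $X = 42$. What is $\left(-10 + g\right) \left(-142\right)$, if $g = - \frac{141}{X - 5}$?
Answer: $\frac{72562}{37} \approx 1961.1$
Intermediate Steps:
$g = - \frac{141}{37}$ ($g = - \frac{141}{42 - 5} = - \frac{141}{37} \approx -3.8108$)
$\left(-10 + g\right) \left(-142\right) = \left(-10 - \frac{141}{37}\right) \left(-142\right) = \left(- \frac{511}{37}\right) \left(-142\right) = \frac{72562}{37}$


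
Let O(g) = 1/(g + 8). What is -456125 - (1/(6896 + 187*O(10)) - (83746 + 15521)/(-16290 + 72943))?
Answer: -3212392881774524/7042817695 ≈ -4.5612e+5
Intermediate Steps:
O(g) = 1/(8 + g)
-456125 - (1/(6896 + 187*O(10)) - (83746 + 15521)/(-16290 + 72943)) = -456125 - (1/(6896 + 187/(8 + 10)) - (83746 + 15521)/(-16290 + 72943)) = -456125 - (1/(6896 + 187/18) - 99267/56653) = -456125 - (1/(6896 + 187*(1/18)) - 99267/56653) = -456125 - (1/(6896 + 187/18) - 1*99267/56653) = -456125 - (1/(124315/18) - 99267/56653) = -456125 - (18/124315 - 99267/56653) = -456125 - 1*(-12339357351/7042817695) = -456125 + 12339357351/7042817695 = -3212392881774524/7042817695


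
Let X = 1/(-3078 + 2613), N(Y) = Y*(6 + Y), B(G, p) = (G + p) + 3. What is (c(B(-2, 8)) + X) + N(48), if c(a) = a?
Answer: 1209464/465 ≈ 2601.0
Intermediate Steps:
B(G, p) = 3 + G + p
X = -1/465 (X = 1/(-465) = -1/465 ≈ -0.0021505)
(c(B(-2, 8)) + X) + N(48) = ((3 - 2 + 8) - 1/465) + 48*(6 + 48) = (9 - 1/465) + 48*54 = 4184/465 + 2592 = 1209464/465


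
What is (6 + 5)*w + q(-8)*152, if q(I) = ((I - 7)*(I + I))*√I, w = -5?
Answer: -55 + 72960*I*√2 ≈ -55.0 + 1.0318e+5*I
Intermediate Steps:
q(I) = 2*I^(3/2)*(-7 + I) (q(I) = ((-7 + I)*(2*I))*√I = (2*I*(-7 + I))*√I = 2*I^(3/2)*(-7 + I))
(6 + 5)*w + q(-8)*152 = (6 + 5)*(-5) + (2*(-8)^(3/2)*(-7 - 8))*152 = 11*(-5) + (2*(-16*I*√2)*(-15))*152 = -55 + (480*I*√2)*152 = -55 + 72960*I*√2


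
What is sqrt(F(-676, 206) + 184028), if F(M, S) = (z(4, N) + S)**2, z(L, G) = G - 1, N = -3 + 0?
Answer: 8*sqrt(3513) ≈ 474.16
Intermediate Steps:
N = -3
z(L, G) = -1 + G
F(M, S) = (-4 + S)**2 (F(M, S) = ((-1 - 3) + S)**2 = (-4 + S)**2)
sqrt(F(-676, 206) + 184028) = sqrt((-4 + 206)**2 + 184028) = sqrt(202**2 + 184028) = sqrt(40804 + 184028) = sqrt(224832) = 8*sqrt(3513)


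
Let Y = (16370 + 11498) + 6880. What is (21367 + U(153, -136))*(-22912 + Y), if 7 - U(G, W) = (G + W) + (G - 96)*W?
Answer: 344534124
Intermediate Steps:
U(G, W) = 7 - G - W - W*(-96 + G) (U(G, W) = 7 - ((G + W) + (G - 96)*W) = 7 - ((G + W) + (-96 + G)*W) = 7 - ((G + W) + W*(-96 + G)) = 7 - (G + W + W*(-96 + G)) = 7 + (-G - W - W*(-96 + G)) = 7 - G - W - W*(-96 + G))
Y = 34748 (Y = 27868 + 6880 = 34748)
(21367 + U(153, -136))*(-22912 + Y) = (21367 + (7 - 1*153 + 95*(-136) - 1*153*(-136)))*(-22912 + 34748) = (21367 + (7 - 153 - 12920 + 20808))*11836 = (21367 + 7742)*11836 = 29109*11836 = 344534124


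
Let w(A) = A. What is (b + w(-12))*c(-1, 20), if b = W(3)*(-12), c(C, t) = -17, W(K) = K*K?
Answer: 2040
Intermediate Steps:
W(K) = K**2
b = -108 (b = 3**2*(-12) = 9*(-12) = -108)
(b + w(-12))*c(-1, 20) = (-108 - 12)*(-17) = -120*(-17) = 2040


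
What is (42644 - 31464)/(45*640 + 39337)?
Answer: 11180/68137 ≈ 0.16408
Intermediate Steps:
(42644 - 31464)/(45*640 + 39337) = 11180/(28800 + 39337) = 11180/68137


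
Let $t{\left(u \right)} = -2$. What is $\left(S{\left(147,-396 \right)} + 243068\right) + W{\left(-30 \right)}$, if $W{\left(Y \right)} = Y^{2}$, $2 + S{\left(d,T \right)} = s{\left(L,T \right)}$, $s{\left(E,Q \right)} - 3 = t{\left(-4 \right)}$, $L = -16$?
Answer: $243967$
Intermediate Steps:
$s{\left(E,Q \right)} = 1$ ($s{\left(E,Q \right)} = 3 - 2 = 1$)
$S{\left(d,T \right)} = -1$ ($S{\left(d,T \right)} = -2 + 1 = -1$)
$\left(S{\left(147,-396 \right)} + 243068\right) + W{\left(-30 \right)} = \left(-1 + 243068\right) + \left(-30\right)^{2} = 243067 + 900 = 243967$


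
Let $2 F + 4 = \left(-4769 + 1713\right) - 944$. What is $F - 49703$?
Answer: $-51705$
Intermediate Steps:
$F = -2002$ ($F = -2 + \frac{\left(-4769 + 1713\right) - 944}{2} = -2 + \frac{-3056 - 944}{2} = -2 + \frac{1}{2} \left(-4000\right) = -2 - 2000 = -2002$)
$F - 49703 = -2002 - 49703 = -51705$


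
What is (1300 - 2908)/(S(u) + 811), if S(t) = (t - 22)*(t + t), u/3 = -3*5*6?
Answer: -1608/158491 ≈ -0.010146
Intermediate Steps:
u = -270 (u = 3*(-3*5*6) = 3*(-15*6) = 3*(-1*90) = 3*(-90) = -270)
S(t) = 2*t*(-22 + t) (S(t) = (-22 + t)*(2*t) = 2*t*(-22 + t))
(1300 - 2908)/(S(u) + 811) = (1300 - 2908)/(2*(-270)*(-22 - 270) + 811) = -1608/(2*(-270)*(-292) + 811) = -1608/(157680 + 811) = -1608/158491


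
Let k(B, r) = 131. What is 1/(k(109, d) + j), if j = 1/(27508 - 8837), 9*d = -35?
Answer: 18671/2445902 ≈ 0.0076336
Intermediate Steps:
d = -35/9 (d = (⅑)*(-35) = -35/9 ≈ -3.8889)
j = 1/18671 ≈ 5.3559e-5
1/(k(109, d) + j) = 1/(131 + 1/18671) = 1/(2445902/18671) = 18671/2445902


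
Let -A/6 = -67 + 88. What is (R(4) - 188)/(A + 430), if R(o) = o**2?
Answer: -43/76 ≈ -0.56579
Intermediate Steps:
A = -126 (A = -6*(-67 + 88) = -6*21 = -126)
(R(4) - 188)/(A + 430) = (4**2 - 188)/(-126 + 430) = (16 - 188)/304 = -172*1/304 = -43/76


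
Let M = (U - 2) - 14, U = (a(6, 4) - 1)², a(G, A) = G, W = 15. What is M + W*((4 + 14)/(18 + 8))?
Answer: 252/13 ≈ 19.385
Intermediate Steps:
U = 25 (U = (6 - 1)² = 5² = 25)
M = 9 (M = (25 - 2) - 14 = 23 - 14 = 9)
M + W*((4 + 14)/(18 + 8)) = 9 + 15*((4 + 14)/(18 + 8)) = 9 + 15*(18/26) = 9 + 15*(18*(1/26)) = 9 + 15*(9/13) = 9 + 135/13 = 252/13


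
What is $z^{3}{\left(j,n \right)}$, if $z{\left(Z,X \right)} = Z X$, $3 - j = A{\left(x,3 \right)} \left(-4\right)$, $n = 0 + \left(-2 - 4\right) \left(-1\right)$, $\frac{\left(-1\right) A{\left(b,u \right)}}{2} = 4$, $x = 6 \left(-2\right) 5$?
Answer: $-5268024$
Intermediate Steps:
$x = -60$ ($x = \left(-12\right) 5 = -60$)
$A{\left(b,u \right)} = -8$ ($A{\left(b,u \right)} = \left(-2\right) 4 = -8$)
$n = 6$ ($n = 0 - -6 = 0 + 6 = 6$)
$j = -29$ ($j = 3 - \left(-8\right) \left(-4\right) = 3 - 32 = -29$)
$z{\left(Z,X \right)} = X Z$
$z^{3}{\left(j,n \right)} = \left(6 \left(-29\right)\right)^{3} = \left(-174\right)^{3} = -5268024$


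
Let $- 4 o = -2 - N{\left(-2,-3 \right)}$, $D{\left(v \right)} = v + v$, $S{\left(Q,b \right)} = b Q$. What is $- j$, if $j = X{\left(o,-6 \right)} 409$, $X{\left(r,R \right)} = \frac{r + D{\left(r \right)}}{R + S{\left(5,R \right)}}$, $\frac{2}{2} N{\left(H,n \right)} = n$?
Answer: $- \frac{409}{48} \approx -8.5208$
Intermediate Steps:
$S{\left(Q,b \right)} = Q b$
$D{\left(v \right)} = 2 v$
$N{\left(H,n \right)} = n$
$o = - \frac{1}{4}$ ($o = - \frac{-2 - -3}{4} = - \frac{-2 + 3}{4} = \left(- \frac{1}{4}\right) 1 = - \frac{1}{4} \approx -0.25$)
$X{\left(r,R \right)} = \frac{r}{2 R}$ ($X{\left(r,R \right)} = \frac{r + 2 r}{R + 5 R} = \frac{3 r}{6 R} = 3 r \frac{1}{6 R} = \frac{r}{2 R}$)
$j = \frac{409}{48}$ ($j = \frac{1}{2} \left(- \frac{1}{4}\right) \frac{1}{-6} \cdot 409 = \frac{1}{2} \left(- \frac{1}{4}\right) \left(- \frac{1}{6}\right) 409 = \frac{1}{48} \cdot 409 = \frac{409}{48} \approx 8.5208$)
$- j = \left(-1\right) \frac{409}{48} = - \frac{409}{48}$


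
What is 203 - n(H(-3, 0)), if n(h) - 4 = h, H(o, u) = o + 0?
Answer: 202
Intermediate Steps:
H(o, u) = o
n(h) = 4 + h
203 - n(H(-3, 0)) = 203 - (4 - 3) = 203 - 1*1 = 203 - 1 = 202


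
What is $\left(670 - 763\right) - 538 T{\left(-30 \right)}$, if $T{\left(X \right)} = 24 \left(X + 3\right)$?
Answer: $348531$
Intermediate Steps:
$T{\left(X \right)} = 72 + 24 X$ ($T{\left(X \right)} = 24 \left(3 + X\right) = 72 + 24 X$)
$\left(670 - 763\right) - 538 T{\left(-30 \right)} = \left(670 - 763\right) - 538 \left(72 + 24 \left(-30\right)\right) = \left(670 - 763\right) - 538 \left(72 - 720\right) = -93 - -348624 = -93 + 348624 = 348531$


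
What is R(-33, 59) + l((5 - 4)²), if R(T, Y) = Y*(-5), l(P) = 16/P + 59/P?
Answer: -220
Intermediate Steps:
l(P) = 75/P
R(T, Y) = -5*Y
R(-33, 59) + l((5 - 4)²) = -5*59 + 75/((5 - 4)²) = -295 + 75/(1²) = -295 + 75/1 = -295 + 75*1 = -295 + 75 = -220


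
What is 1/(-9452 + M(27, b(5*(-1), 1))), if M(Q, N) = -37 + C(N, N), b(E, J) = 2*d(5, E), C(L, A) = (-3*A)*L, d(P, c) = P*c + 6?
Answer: -1/13821 ≈ -7.2354e-5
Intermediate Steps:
d(P, c) = 6 + P*c
C(L, A) = -3*A*L
b(E, J) = 12 + 10*E (b(E, J) = 2*(6 + 5*E) = 12 + 10*E)
M(Q, N) = -37 - 3*N² (M(Q, N) = -37 - 3*N*N = -37 - 3*N²)
1/(-9452 + M(27, b(5*(-1), 1))) = 1/(-9452 + (-37 - 3*(12 + 10*(5*(-1)))²)) = 1/(-9452 + (-37 - 3*(12 + 10*(-5))²)) = 1/(-9452 + (-37 - 3*(12 - 50)²)) = 1/(-9452 + (-37 - 3*(-38)²)) = 1/(-9452 + (-37 - 3*1444)) = 1/(-9452 + (-37 - 4332)) = 1/(-9452 - 4369) = 1/(-13821) = -1/13821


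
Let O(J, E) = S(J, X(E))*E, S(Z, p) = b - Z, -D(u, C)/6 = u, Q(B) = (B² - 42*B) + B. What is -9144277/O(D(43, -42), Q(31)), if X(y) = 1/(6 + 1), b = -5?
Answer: 9144277/78430 ≈ 116.59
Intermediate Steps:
Q(B) = B² - 41*B
D(u, C) = -6*u
X(y) = ⅐ (X(y) = 1/7 = ⅐)
S(Z, p) = -5 - Z
O(J, E) = E*(-5 - J) (O(J, E) = (-5 - J)*E = E*(-5 - J))
-9144277/O(D(43, -42), Q(31)) = -9144277*(-1/(31*(-41 + 31)*(5 - 6*43))) = -9144277*1/(310*(5 - 258)) = -9144277/((-1*(-310)*(-253))) = -9144277/(-78430) = -9144277*(-1/78430) = 9144277/78430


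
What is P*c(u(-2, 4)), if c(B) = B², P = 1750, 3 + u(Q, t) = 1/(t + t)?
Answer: 462875/32 ≈ 14465.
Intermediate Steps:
u(Q, t) = -3 + 1/(2*t) (u(Q, t) = -3 + 1/(t + t) = -3 + 1/(2*t))
P*c(u(-2, 4)) = 1750*(-3 + (½)/4)² = 1750*(-3 + (½)*(¼))² = 1750*(-3 + ⅛)² = 1750*(-23/8)² = 1750*(529/64) = 462875/32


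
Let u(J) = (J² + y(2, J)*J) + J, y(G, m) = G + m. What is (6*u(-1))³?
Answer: -216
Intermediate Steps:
u(J) = J + J² + J*(2 + J) (u(J) = (J² + (2 + J)*J) + J = (J² + J*(2 + J)) + J = J + J² + J*(2 + J))
(6*u(-1))³ = (6*(-(3 + 2*(-1))))³ = (6*(-(3 - 2)))³ = (6*(-1*1))³ = (6*(-1))³ = (-6)³ = -216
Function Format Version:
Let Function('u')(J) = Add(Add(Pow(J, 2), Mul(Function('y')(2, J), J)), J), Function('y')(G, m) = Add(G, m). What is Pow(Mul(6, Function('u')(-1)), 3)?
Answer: -216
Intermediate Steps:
Function('u')(J) = Add(J, Pow(J, 2), Mul(J, Add(2, J))) (Function('u')(J) = Add(Add(Pow(J, 2), Mul(Add(2, J), J)), J) = Add(Add(Pow(J, 2), Mul(J, Add(2, J))), J) = Add(J, Pow(J, 2), Mul(J, Add(2, J))))
Pow(Mul(6, Function('u')(-1)), 3) = Pow(Mul(6, Mul(-1, Add(3, Mul(2, -1)))), 3) = Pow(Mul(6, Mul(-1, Add(3, -2))), 3) = Pow(Mul(6, Mul(-1, 1)), 3) = Pow(Mul(6, -1), 3) = Pow(-6, 3) = -216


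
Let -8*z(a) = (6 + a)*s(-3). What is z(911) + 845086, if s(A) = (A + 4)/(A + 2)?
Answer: 6761605/8 ≈ 8.4520e+5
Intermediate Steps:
s(A) = (4 + A)/(2 + A)
z(a) = 3/4 + a/8 (z(a) = -(6 + a)*(4 - 3)/(2 - 3)/8 = -(6 + a)*1/(-1)/8 = -(6 + a)*(-1*1)/8 = -(6 + a)*(-1)/8 = -(-6 - a)/8 = 3/4 + a/8)
z(911) + 845086 = (3/4 + (1/8)*911) + 845086 = (3/4 + 911/8) + 845086 = 917/8 + 845086 = 6761605/8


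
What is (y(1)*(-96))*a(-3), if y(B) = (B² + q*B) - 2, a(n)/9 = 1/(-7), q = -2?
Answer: -2592/7 ≈ -370.29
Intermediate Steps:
a(n) = -9/7 (a(n) = 9/(-7) = 9*(-⅐) = -9/7)
y(B) = -2 + B² - 2*B (y(B) = (B² - 2*B) - 2 = -2 + B² - 2*B)
(y(1)*(-96))*a(-3) = ((-2 + 1² - 2*1)*(-96))*(-9/7) = ((-2 + 1 - 2)*(-96))*(-9/7) = -3*(-96)*(-9/7) = 288*(-9/7) = -2592/7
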